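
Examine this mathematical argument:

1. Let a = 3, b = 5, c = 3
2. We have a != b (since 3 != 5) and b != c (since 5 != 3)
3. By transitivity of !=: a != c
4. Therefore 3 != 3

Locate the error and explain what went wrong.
Step 3: By transitivity of !=: a != c

Step 3 incorrectly applies transitivity to the '!=' relation. Transitivity states: if a R b and b R c, then a R c. However, '!=' is not transitive. Counterexample: 3 != 5 and 5 != 3, but 3 = 3 (both equal 3). Transitivity holds for relations like <, <=, =, but not for !=.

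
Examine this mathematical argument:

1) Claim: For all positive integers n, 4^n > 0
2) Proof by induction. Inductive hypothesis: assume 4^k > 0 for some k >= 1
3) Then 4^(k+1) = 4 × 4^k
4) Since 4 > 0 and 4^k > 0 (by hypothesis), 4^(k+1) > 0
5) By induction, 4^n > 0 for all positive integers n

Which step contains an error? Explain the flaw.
Step 5: By induction, 4^n > 0 for all positive integers n

Step 5 concludes the proof by induction, but no base case was ever established. A valid induction proof requires: (1) a base case proving 4^1 > 0, and (2) an inductive step showing IF 4^k > 0 THEN 4^(k+1) > 0. Steps 2-4 correctly establish the inductive step, but without the base case the conclusion in step 5 does not follow.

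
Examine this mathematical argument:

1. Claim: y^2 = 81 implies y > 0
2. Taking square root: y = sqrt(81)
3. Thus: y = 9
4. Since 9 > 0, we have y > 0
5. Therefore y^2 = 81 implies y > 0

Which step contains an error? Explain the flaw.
Step 2: Taking square root: y = sqrt(81)

Step 2 takes the square root and assumes the positive root only. The equation y^2 = 81 actually has two solutions: y = 9 and y = -9. The proof silently assumes y > 0 without justification, then uses this assumption to conclude y > 0, which is circular. The counterexample y = -9 shows the claim is false.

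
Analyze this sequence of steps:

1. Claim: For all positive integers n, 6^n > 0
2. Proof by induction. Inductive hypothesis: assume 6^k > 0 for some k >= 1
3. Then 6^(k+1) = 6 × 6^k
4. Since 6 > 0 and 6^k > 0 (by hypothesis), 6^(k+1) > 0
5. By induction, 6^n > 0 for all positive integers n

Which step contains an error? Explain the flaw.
Step 5: By induction, 6^n > 0 for all positive integers n

Step 5 concludes the proof by induction, but no base case was ever established. A valid induction proof requires: (1) a base case proving 6^1 > 0, and (2) an inductive step showing IF 6^k > 0 THEN 6^(k+1) > 0. Steps 2-4 correctly establish the inductive step, but without the base case the conclusion in step 5 does not follow.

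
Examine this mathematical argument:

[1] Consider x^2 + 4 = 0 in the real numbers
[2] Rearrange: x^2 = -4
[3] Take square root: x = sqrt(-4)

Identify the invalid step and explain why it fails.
Step 3: Take square root: x = sqrt(-4)

Step 3 takes the square root of -4, which is negative. In the real number system, the square root of a negative number is undefined. The equation x^2 + 4 = 0 has no real solutions. Square roots of negative numbers only exist in the complex numbers.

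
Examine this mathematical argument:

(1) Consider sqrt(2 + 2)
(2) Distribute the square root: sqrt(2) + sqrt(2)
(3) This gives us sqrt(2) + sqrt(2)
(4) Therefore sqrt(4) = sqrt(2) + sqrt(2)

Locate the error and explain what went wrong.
Step 2: Distribute the square root: sqrt(2) + sqrt(2)

Step 2 incorrectly 'distributes' the square root over addition. The square root function does not distribute: sqrt(a + b) ≠ sqrt(a) + sqrt(b). In fact, sqrt(2 + 2) = sqrt(4) ≈ 2.0000, while sqrt(2) + sqrt(2) ≈ 2.8284.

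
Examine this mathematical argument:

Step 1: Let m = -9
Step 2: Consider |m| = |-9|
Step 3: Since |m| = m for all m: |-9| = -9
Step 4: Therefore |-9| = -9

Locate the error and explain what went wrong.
Step 3: Since |m| = m for all m: |-9| = -9

Step 3 incorrectly states that |m| = m for all m. The correct definition is |m| = m when m >= 0, and |m| = -m when m < 0. Since -9 < 0, we have |-9| = -(-9) = 9, not -9.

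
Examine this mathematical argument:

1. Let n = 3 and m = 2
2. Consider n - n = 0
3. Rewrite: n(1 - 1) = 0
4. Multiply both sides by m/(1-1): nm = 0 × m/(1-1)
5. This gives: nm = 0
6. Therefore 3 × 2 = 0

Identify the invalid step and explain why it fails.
Step 4: Multiply both sides by m/(1-1): nm = 0 × m/(1-1)

Step 4 multiplies both sides by m/(1-1). However, 1-1 = 0, so this is multiplication by m/0, which is undefined. We cannot multiply by an undefined expression.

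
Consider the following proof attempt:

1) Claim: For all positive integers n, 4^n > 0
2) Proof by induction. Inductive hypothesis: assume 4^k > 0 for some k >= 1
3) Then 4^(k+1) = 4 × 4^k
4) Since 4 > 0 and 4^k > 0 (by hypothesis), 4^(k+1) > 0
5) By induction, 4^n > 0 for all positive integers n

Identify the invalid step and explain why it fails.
Step 5: By induction, 4^n > 0 for all positive integers n

Step 5 concludes the proof by induction, but no base case was ever established. A valid induction proof requires: (1) a base case proving 4^1 > 0, and (2) an inductive step showing IF 4^k > 0 THEN 4^(k+1) > 0. Steps 2-4 correctly establish the inductive step, but without the base case the conclusion in step 5 does not follow.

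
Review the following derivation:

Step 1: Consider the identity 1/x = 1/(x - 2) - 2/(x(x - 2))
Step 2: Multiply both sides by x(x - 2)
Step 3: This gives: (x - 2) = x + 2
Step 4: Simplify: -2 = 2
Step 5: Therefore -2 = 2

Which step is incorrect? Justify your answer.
Step 3: This gives: (x - 2) = x + 2

Step 3 makes a sign error when clearing denominators. Multiplying -2/(x(x - 2)) by x(x - 2) gives -2, not +2. The correct result is (x - 2) = x - 2, which is trivially true, not (x - 2) = x + 2. (Step 1 is a valid identity: 1/(x - 2) - 2/(x(x - 2)) = (x - 2)/(x(x - 2)) = 1/x.)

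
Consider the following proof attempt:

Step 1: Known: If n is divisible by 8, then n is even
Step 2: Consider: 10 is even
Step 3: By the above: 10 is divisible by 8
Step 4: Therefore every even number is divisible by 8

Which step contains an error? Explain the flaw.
Step 3: By the above: 10 is divisible by 8

Step 3 commits the fallacy of affirming the consequent. The known fact 'divisible by 8 → even' does NOT imply 'even → divisible by 8'. That would be the converse, which is false. For example, 10 is even but 10 ÷ 8 = 1.25, which is not an integer.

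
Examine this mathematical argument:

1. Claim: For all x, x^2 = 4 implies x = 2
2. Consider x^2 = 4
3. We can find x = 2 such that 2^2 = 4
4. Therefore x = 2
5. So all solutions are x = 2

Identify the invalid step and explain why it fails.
Step 4: Therefore x = 2

Step 4 incorrectly concludes that x = 2 is the only solution. The proof shows that x = 2 is A solution (existence), but does not show it is the ONLY solution (uniqueness). In fact, x = -2 is also a solution since (-2)^2 = 4. Finding one solution doesn't prove there are no others.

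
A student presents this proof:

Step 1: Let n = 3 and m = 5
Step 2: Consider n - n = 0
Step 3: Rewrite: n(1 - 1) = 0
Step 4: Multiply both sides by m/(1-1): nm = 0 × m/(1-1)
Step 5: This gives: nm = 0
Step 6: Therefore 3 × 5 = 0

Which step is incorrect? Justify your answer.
Step 4: Multiply both sides by m/(1-1): nm = 0 × m/(1-1)

Step 4 multiplies both sides by m/(1-1). However, 1-1 = 0, so this is multiplication by m/0, which is undefined. We cannot multiply by an undefined expression.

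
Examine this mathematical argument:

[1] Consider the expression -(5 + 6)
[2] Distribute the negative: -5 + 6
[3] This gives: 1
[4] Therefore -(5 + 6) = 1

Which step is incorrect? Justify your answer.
Step 2: Distribute the negative: -5 + 6

Step 2 incorrectly distributes the negative sign. The correct distribution is -(5 + 6) = -5 - 6 = -11. The negative must be applied to both terms, not just the first. The error treats -(5 + 6) as -5 + 6, which equals 1 instead of -11.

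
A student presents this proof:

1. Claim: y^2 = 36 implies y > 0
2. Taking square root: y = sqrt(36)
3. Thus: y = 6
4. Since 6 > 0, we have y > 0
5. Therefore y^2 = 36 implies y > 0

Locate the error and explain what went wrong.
Step 2: Taking square root: y = sqrt(36)

Step 2 takes the square root and assumes the positive root only. The equation y^2 = 36 actually has two solutions: y = 6 and y = -6. The proof silently assumes y > 0 without justification, then uses this assumption to conclude y > 0, which is circular. The counterexample y = -6 shows the claim is false.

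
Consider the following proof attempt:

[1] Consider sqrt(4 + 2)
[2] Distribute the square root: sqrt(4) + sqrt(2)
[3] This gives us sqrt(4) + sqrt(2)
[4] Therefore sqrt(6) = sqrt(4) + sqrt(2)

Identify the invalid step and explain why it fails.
Step 2: Distribute the square root: sqrt(4) + sqrt(2)

Step 2 incorrectly 'distributes' the square root over addition. The square root function does not distribute: sqrt(a + b) ≠ sqrt(a) + sqrt(b). In fact, sqrt(4 + 2) = sqrt(6) ≈ 2.4495, while sqrt(4) + sqrt(2) ≈ 3.4142.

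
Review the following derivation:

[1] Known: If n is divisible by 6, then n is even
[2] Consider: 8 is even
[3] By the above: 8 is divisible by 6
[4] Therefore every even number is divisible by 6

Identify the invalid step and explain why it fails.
Step 3: By the above: 8 is divisible by 6

Step 3 commits the fallacy of affirming the consequent. The known fact 'divisible by 6 → even' does NOT imply 'even → divisible by 6'. That would be the converse, which is false. For example, 8 is even but 8 ÷ 6 = 1.33, which is not an integer.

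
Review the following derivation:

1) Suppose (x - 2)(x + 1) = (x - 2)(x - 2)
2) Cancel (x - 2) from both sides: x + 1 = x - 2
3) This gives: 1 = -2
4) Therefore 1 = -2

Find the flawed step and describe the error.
Step 2: Cancel (x - 2) from both sides: x + 1 = x - 2

Step 2 cancels (x - 2) from both sides. This is only valid if (x - 2) ≠ 0, i.e., x ≠ 2. When x = 2, both sides equal zero regardless of the other factors. The correct approach requires considering x = 2 as a separate case.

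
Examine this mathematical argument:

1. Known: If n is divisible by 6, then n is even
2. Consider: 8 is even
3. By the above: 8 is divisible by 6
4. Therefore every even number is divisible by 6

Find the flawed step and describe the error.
Step 3: By the above: 8 is divisible by 6

Step 3 commits the fallacy of affirming the consequent. The known fact 'divisible by 6 → even' does NOT imply 'even → divisible by 6'. That would be the converse, which is false. For example, 8 is even but 8 ÷ 6 = 1.33, which is not an integer.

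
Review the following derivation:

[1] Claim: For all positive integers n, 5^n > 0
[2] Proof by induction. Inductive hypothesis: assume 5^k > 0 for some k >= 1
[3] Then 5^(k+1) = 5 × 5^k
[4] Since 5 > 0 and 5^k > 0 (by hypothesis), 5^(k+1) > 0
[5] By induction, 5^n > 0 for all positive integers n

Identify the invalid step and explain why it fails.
Step 5: By induction, 5^n > 0 for all positive integers n

Step 5 concludes the proof by induction, but no base case was ever established. A valid induction proof requires: (1) a base case proving 5^1 > 0, and (2) an inductive step showing IF 5^k > 0 THEN 5^(k+1) > 0. Steps 2-4 correctly establish the inductive step, but without the base case the conclusion in step 5 does not follow.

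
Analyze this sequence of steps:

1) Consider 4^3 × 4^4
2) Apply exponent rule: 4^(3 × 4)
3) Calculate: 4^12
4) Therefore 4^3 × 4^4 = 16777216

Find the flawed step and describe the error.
Step 2: Apply exponent rule: 4^(3 × 4)

Step 2 incorrectly states that a^b × a^c = a^(b×c). The correct rule is a^b × a^c = a^(b+c). The actual value is 4^3 × 4^4 = 4^7 = 16384, not 4^12 = 16777216.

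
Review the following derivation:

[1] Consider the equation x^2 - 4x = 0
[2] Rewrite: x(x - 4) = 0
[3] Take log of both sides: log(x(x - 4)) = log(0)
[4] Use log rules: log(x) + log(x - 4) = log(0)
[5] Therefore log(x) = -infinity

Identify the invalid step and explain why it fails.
Step 3: Take log of both sides: log(x(x - 4)) = log(0)

Step 3 takes the logarithm of both sides, resulting in log(0) on the right side. The logarithm is only defined for positive numbers; log(0) is undefined (approaches negative infinity). This operation is invalid.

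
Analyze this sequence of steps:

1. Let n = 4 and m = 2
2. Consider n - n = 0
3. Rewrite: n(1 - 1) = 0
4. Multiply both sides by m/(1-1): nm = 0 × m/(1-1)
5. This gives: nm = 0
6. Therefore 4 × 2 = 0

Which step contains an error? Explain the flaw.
Step 4: Multiply both sides by m/(1-1): nm = 0 × m/(1-1)

Step 4 multiplies both sides by m/(1-1). However, 1-1 = 0, so this is multiplication by m/0, which is undefined. We cannot multiply by an undefined expression.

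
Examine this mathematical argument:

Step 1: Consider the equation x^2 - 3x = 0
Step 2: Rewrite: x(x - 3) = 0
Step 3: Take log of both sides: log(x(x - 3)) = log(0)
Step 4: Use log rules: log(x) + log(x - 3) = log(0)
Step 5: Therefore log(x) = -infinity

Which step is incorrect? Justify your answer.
Step 3: Take log of both sides: log(x(x - 3)) = log(0)

Step 3 takes the logarithm of both sides, resulting in log(0) on the right side. The logarithm is only defined for positive numbers; log(0) is undefined (approaches negative infinity). This operation is invalid.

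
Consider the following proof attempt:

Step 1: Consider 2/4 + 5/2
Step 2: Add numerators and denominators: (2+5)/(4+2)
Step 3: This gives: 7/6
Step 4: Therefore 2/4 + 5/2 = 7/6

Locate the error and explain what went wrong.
Step 2: Add numerators and denominators: (2+5)/(4+2)

Step 2 incorrectly adds fractions by separately adding numerators and denominators. This is wrong. The correct method requires a common denominator: 2/4 + 5/2 = (2×2 + 5×4)/(4×2) = 24/8 = 3. The method used gives 7/6, which is different.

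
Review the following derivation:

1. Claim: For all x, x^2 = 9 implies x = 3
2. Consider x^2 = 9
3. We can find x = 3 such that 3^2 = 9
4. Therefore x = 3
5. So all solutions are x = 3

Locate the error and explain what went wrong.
Step 4: Therefore x = 3

Step 4 incorrectly concludes that x = 3 is the only solution. The proof shows that x = 3 is A solution (existence), but does not show it is the ONLY solution (uniqueness). In fact, x = -3 is also a solution since (-3)^2 = 9. Finding one solution doesn't prove there are no others.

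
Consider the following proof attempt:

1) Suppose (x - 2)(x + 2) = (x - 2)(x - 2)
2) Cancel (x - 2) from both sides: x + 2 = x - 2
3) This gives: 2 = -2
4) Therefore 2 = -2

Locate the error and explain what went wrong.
Step 2: Cancel (x - 2) from both sides: x + 2 = x - 2

Step 2 cancels (x - 2) from both sides. This is only valid if (x - 2) ≠ 0, i.e., x ≠ 2. When x = 2, both sides equal zero regardless of the other factors. The correct approach requires considering x = 2 as a separate case.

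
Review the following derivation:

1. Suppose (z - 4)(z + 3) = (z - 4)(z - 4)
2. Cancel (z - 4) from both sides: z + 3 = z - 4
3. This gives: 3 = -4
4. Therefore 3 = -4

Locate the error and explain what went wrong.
Step 2: Cancel (z - 4) from both sides: z + 3 = z - 4

Step 2 cancels (z - 4) from both sides. This is only valid if (z - 4) ≠ 0, i.e., z ≠ 4. When z = 4, both sides equal zero regardless of the other factors. The correct approach requires considering z = 4 as a separate case.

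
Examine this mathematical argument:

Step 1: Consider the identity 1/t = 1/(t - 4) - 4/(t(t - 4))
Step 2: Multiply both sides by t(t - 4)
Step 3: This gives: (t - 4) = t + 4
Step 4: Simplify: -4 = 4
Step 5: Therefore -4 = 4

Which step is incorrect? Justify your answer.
Step 3: This gives: (t - 4) = t + 4

Step 3 makes a sign error when clearing denominators. Multiplying -4/(t(t - 4)) by t(t - 4) gives -4, not +4. The correct result is (t - 4) = t - 4, which is trivially true, not (t - 4) = t + 4. (Step 1 is a valid identity: 1/(t - 4) - 4/(t(t - 4)) = (t - 4)/(t(t - 4)) = 1/t.)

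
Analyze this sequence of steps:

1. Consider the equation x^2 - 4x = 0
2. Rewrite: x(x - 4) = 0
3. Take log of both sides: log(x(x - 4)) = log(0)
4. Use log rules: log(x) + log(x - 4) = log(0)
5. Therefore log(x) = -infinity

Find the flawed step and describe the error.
Step 3: Take log of both sides: log(x(x - 4)) = log(0)

Step 3 takes the logarithm of both sides, resulting in log(0) on the right side. The logarithm is only defined for positive numbers; log(0) is undefined (approaches negative infinity). This operation is invalid.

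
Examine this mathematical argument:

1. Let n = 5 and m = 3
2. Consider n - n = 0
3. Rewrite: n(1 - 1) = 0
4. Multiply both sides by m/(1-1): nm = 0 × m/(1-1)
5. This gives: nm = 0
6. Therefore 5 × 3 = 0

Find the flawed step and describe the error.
Step 4: Multiply both sides by m/(1-1): nm = 0 × m/(1-1)

Step 4 multiplies both sides by m/(1-1). However, 1-1 = 0, so this is multiplication by m/0, which is undefined. We cannot multiply by an undefined expression.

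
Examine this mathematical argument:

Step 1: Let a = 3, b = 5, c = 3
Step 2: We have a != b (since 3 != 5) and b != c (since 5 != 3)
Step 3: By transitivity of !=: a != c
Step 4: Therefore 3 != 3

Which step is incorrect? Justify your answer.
Step 3: By transitivity of !=: a != c

Step 3 incorrectly applies transitivity to the '!=' relation. Transitivity states: if a R b and b R c, then a R c. However, '!=' is not transitive. Counterexample: 3 != 5 and 5 != 3, but 3 = 3 (both equal 3). Transitivity holds for relations like <, <=, =, but not for !=.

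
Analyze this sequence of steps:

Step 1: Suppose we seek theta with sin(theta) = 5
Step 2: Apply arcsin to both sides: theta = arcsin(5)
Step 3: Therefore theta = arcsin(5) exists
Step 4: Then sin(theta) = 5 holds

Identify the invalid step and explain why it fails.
Step 2: Apply arcsin to both sides: theta = arcsin(5)

Step 2 applies arcsin to 5. However, arcsin(x) is only defined for x in [-1, 1] because sin(theta) can only produce values in that range. Since |5| > 1, arcsin(5) is undefined. There is no angle whose sine equals 5.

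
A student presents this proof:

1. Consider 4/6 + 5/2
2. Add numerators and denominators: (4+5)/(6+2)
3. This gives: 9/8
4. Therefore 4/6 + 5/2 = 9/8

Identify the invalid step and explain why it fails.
Step 2: Add numerators and denominators: (4+5)/(6+2)

Step 2 incorrectly adds fractions by separately adding numerators and denominators. This is wrong. The correct method requires a common denominator: 4/6 + 5/2 = (4×2 + 5×6)/(6×2) = 38/12 = 19/6. The method used gives 9/8, which is different.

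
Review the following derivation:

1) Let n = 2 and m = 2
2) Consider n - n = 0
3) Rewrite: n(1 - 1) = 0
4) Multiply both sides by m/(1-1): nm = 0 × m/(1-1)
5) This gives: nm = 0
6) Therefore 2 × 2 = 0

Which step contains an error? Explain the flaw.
Step 4: Multiply both sides by m/(1-1): nm = 0 × m/(1-1)

Step 4 multiplies both sides by m/(1-1). However, 1-1 = 0, so this is multiplication by m/0, which is undefined. We cannot multiply by an undefined expression.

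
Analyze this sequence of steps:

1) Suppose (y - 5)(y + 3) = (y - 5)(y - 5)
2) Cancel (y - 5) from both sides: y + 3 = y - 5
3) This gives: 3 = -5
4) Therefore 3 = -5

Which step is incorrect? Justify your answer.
Step 2: Cancel (y - 5) from both sides: y + 3 = y - 5

Step 2 cancels (y - 5) from both sides. This is only valid if (y - 5) ≠ 0, i.e., y ≠ 5. When y = 5, both sides equal zero regardless of the other factors. The correct approach requires considering y = 5 as a separate case.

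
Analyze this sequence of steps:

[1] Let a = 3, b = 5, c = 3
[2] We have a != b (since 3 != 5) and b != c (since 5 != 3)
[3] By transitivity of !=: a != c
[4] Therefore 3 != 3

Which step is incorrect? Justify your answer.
Step 3: By transitivity of !=: a != c

Step 3 incorrectly applies transitivity to the '!=' relation. Transitivity states: if a R b and b R c, then a R c. However, '!=' is not transitive. Counterexample: 3 != 5 and 5 != 3, but 3 = 3 (both equal 3). Transitivity holds for relations like <, <=, =, but not for !=.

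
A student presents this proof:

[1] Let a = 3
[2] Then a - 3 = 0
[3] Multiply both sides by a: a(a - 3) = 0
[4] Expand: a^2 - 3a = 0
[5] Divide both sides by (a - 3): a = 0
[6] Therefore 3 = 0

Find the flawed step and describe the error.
Step 5: Divide both sides by (a - 3): a = 0

Step 5 divides both sides by (a - 3). However, since a = 3, we have (a - 3) = 0. Division by zero is undefined, making this step invalid.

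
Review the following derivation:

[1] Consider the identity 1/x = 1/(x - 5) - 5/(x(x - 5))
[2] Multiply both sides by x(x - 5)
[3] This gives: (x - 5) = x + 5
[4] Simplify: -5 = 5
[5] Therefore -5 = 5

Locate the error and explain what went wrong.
Step 3: This gives: (x - 5) = x + 5

Step 3 makes a sign error when clearing denominators. Multiplying -5/(x(x - 5)) by x(x - 5) gives -5, not +5. The correct result is (x - 5) = x - 5, which is trivially true, not (x - 5) = x + 5. (Step 1 is a valid identity: 1/(x - 5) - 5/(x(x - 5)) = (x - 5)/(x(x - 5)) = 1/x.)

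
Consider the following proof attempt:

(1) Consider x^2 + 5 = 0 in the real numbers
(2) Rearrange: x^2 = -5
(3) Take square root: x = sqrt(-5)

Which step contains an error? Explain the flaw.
Step 3: Take square root: x = sqrt(-5)

Step 3 takes the square root of -5, which is negative. In the real number system, the square root of a negative number is undefined. The equation x^2 + 5 = 0 has no real solutions. Square roots of negative numbers only exist in the complex numbers.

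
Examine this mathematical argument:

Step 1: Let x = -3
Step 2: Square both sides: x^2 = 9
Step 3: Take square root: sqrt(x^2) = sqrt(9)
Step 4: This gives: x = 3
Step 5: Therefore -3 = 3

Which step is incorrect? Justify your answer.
Step 4: This gives: x = 3

Step 4 incorrectly states that sqrt(x^2) = x. The correct identity is sqrt(x^2) = |x|. Since x = -3 < 0, we have sqrt(x^2) = |-3| = 3, not x = -3.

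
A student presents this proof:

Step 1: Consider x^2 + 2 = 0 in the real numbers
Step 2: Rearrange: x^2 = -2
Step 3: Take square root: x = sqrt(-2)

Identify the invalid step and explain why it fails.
Step 3: Take square root: x = sqrt(-2)

Step 3 takes the square root of -2, which is negative. In the real number system, the square root of a negative number is undefined. The equation x^2 + 2 = 0 has no real solutions. Square roots of negative numbers only exist in the complex numbers.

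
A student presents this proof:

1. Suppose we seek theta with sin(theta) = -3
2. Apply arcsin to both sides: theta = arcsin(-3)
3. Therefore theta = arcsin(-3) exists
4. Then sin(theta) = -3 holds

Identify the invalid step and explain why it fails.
Step 2: Apply arcsin to both sides: theta = arcsin(-3)

Step 2 applies arcsin to -3. However, arcsin(x) is only defined for x in [-1, 1] because sin(theta) can only produce values in that range. Since |-3| > 1, arcsin(-3) is undefined. There is no angle whose sine equals -3.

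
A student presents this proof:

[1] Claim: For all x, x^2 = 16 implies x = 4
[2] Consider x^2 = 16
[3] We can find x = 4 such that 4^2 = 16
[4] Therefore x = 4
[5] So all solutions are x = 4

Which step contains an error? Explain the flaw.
Step 4: Therefore x = 4

Step 4 incorrectly concludes that x = 4 is the only solution. The proof shows that x = 4 is A solution (existence), but does not show it is the ONLY solution (uniqueness). In fact, x = -4 is also a solution since (-4)^2 = 16. Finding one solution doesn't prove there are no others.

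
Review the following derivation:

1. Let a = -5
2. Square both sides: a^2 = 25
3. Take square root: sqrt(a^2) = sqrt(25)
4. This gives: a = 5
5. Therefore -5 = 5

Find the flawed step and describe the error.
Step 4: This gives: a = 5

Step 4 incorrectly states that sqrt(a^2) = a. The correct identity is sqrt(a^2) = |a|. Since a = -5 < 0, we have sqrt(a^2) = |-5| = 5, not a = -5.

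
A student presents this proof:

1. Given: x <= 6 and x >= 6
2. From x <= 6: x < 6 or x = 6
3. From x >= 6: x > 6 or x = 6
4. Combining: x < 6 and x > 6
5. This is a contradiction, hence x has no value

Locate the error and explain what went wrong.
Step 4: Combining: x < 6 and x > 6

Step 4 incorrectly combines the conditions. From x <= 6 and x >= 6, the intersection is x = 6. The error treats the 'or' cases as 'and' requirements. The correct conclusion is that x = 6 is the unique solution, not that no solution exists.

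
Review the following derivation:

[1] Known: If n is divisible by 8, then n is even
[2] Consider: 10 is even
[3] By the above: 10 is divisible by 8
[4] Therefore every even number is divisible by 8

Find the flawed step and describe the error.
Step 3: By the above: 10 is divisible by 8

Step 3 commits the fallacy of affirming the consequent. The known fact 'divisible by 8 → even' does NOT imply 'even → divisible by 8'. That would be the converse, which is false. For example, 10 is even but 10 ÷ 8 = 1.25, which is not an integer.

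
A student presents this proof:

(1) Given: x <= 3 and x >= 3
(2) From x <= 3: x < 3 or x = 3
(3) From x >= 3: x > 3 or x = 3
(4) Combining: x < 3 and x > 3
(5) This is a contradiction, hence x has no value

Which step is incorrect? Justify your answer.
Step 4: Combining: x < 3 and x > 3

Step 4 incorrectly combines the conditions. From x <= 3 and x >= 3, the intersection is x = 3. The error treats the 'or' cases as 'and' requirements. The correct conclusion is that x = 3 is the unique solution, not that no solution exists.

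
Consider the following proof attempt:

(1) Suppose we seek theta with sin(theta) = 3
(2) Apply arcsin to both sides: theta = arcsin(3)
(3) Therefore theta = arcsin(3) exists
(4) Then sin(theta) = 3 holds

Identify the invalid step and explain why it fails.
Step 2: Apply arcsin to both sides: theta = arcsin(3)

Step 2 applies arcsin to 3. However, arcsin(x) is only defined for x in [-1, 1] because sin(theta) can only produce values in that range. Since |3| > 1, arcsin(3) is undefined. There is no angle whose sine equals 3.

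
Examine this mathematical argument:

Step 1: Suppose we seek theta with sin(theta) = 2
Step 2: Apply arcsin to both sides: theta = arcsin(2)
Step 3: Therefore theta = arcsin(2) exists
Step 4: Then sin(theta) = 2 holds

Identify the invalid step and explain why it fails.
Step 2: Apply arcsin to both sides: theta = arcsin(2)

Step 2 applies arcsin to 2. However, arcsin(x) is only defined for x in [-1, 1] because sin(theta) can only produce values in that range. Since |2| > 1, arcsin(2) is undefined. There is no angle whose sine equals 2.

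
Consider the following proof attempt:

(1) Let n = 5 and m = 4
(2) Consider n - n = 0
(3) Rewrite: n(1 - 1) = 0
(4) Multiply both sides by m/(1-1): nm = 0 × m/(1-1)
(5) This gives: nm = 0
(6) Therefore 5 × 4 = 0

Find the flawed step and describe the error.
Step 4: Multiply both sides by m/(1-1): nm = 0 × m/(1-1)

Step 4 multiplies both sides by m/(1-1). However, 1-1 = 0, so this is multiplication by m/0, which is undefined. We cannot multiply by an undefined expression.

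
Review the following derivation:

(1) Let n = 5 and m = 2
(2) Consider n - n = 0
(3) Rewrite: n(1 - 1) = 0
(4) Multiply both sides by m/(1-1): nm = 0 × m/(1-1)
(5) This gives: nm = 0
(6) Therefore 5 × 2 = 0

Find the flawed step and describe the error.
Step 4: Multiply both sides by m/(1-1): nm = 0 × m/(1-1)

Step 4 multiplies both sides by m/(1-1). However, 1-1 = 0, so this is multiplication by m/0, which is undefined. We cannot multiply by an undefined expression.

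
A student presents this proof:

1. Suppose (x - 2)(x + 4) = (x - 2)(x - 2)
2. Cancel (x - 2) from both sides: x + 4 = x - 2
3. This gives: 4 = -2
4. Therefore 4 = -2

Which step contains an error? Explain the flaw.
Step 2: Cancel (x - 2) from both sides: x + 4 = x - 2

Step 2 cancels (x - 2) from both sides. This is only valid if (x - 2) ≠ 0, i.e., x ≠ 2. When x = 2, both sides equal zero regardless of the other factors. The correct approach requires considering x = 2 as a separate case.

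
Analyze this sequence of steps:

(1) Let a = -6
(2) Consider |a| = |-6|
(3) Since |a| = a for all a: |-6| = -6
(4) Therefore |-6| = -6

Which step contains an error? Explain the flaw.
Step 3: Since |a| = a for all a: |-6| = -6

Step 3 incorrectly states that |a| = a for all a. The correct definition is |a| = a when a >= 0, and |a| = -a when a < 0. Since -6 < 0, we have |-6| = -(-6) = 6, not -6.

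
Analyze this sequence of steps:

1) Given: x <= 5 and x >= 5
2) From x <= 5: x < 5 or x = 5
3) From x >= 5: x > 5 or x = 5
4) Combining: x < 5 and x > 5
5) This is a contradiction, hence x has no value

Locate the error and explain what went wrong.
Step 4: Combining: x < 5 and x > 5

Step 4 incorrectly combines the conditions. From x <= 5 and x >= 5, the intersection is x = 5. The error treats the 'or' cases as 'and' requirements. The correct conclusion is that x = 5 is the unique solution, not that no solution exists.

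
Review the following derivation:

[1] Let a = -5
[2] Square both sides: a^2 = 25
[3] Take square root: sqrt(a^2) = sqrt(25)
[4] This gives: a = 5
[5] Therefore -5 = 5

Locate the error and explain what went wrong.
Step 4: This gives: a = 5

Step 4 incorrectly states that sqrt(a^2) = a. The correct identity is sqrt(a^2) = |a|. Since a = -5 < 0, we have sqrt(a^2) = |-5| = 5, not a = -5.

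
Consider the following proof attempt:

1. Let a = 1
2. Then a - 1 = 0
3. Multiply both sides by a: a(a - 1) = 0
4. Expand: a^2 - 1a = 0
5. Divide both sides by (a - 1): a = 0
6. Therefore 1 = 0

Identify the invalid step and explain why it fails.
Step 5: Divide both sides by (a - 1): a = 0

Step 5 divides both sides by (a - 1). However, since a = 1, we have (a - 1) = 0. Division by zero is undefined, making this step invalid.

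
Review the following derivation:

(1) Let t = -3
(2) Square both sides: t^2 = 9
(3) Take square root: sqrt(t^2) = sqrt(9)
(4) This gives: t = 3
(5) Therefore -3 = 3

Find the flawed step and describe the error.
Step 4: This gives: t = 3

Step 4 incorrectly states that sqrt(t^2) = t. The correct identity is sqrt(t^2) = |t|. Since t = -3 < 0, we have sqrt(t^2) = |-3| = 3, not t = -3.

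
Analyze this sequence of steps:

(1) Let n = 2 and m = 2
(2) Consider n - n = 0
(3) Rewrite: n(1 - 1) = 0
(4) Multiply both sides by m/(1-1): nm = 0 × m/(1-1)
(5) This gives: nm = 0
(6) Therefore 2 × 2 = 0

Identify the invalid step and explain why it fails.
Step 4: Multiply both sides by m/(1-1): nm = 0 × m/(1-1)

Step 4 multiplies both sides by m/(1-1). However, 1-1 = 0, so this is multiplication by m/0, which is undefined. We cannot multiply by an undefined expression.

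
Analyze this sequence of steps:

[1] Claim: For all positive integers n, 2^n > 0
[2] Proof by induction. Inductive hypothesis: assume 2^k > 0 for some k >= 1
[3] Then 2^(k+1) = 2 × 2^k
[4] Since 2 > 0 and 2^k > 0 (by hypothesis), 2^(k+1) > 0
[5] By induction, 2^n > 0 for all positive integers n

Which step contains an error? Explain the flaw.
Step 5: By induction, 2^n > 0 for all positive integers n

Step 5 concludes the proof by induction, but no base case was ever established. A valid induction proof requires: (1) a base case proving 2^1 > 0, and (2) an inductive step showing IF 2^k > 0 THEN 2^(k+1) > 0. Steps 2-4 correctly establish the inductive step, but without the base case the conclusion in step 5 does not follow.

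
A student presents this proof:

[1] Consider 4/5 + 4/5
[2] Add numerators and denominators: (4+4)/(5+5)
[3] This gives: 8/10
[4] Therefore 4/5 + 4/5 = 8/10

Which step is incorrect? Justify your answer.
Step 2: Add numerators and denominators: (4+4)/(5+5)

Step 2 incorrectly adds fractions by separately adding numerators and denominators. This is wrong. The correct method requires a common denominator: 4/5 + 4/5 = (4×5 + 4×5)/(5×5) = 40/25 = 8/5. The method used gives 8/10, which is different.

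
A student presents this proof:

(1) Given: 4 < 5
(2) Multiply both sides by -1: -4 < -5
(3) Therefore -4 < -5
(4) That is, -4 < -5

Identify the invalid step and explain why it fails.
Step 2: Multiply both sides by -1: -4 < -5

Step 2 multiplies both sides by -1 but fails to reverse the inequality sign. When multiplying (or dividing) an inequality by a negative number, the direction must be reversed. Since 4 < 5, we should get -4 > -5, i.e., -4 > -5.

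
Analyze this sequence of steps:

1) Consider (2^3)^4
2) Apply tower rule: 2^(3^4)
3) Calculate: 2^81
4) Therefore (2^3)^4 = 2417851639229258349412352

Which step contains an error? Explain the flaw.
Step 2: Apply tower rule: 2^(3^4)

Step 2 incorrectly states that (a^b)^c = a^(b^c). The correct rule is (a^b)^c = a^(b×c). The actual value is (2^3)^4 = 2^12 = 4096, not 2^81 = 2417851639229258349412352.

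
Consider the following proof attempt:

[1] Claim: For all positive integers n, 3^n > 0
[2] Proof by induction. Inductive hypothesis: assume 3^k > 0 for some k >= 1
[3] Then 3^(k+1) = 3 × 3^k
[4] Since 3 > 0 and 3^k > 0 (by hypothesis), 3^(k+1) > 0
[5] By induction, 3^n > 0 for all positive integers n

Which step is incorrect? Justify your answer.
Step 5: By induction, 3^n > 0 for all positive integers n

Step 5 concludes the proof by induction, but no base case was ever established. A valid induction proof requires: (1) a base case proving 3^1 > 0, and (2) an inductive step showing IF 3^k > 0 THEN 3^(k+1) > 0. Steps 2-4 correctly establish the inductive step, but without the base case the conclusion in step 5 does not follow.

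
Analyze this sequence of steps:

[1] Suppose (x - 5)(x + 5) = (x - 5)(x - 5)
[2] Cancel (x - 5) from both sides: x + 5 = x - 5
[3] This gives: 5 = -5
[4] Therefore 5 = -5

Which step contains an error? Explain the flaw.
Step 2: Cancel (x - 5) from both sides: x + 5 = x - 5

Step 2 cancels (x - 5) from both sides. This is only valid if (x - 5) ≠ 0, i.e., x ≠ 5. When x = 5, both sides equal zero regardless of the other factors. The correct approach requires considering x = 5 as a separate case.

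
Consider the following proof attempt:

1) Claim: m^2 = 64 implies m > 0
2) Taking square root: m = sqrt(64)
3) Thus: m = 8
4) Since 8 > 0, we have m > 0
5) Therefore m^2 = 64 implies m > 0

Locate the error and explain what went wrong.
Step 2: Taking square root: m = sqrt(64)

Step 2 takes the square root and assumes the positive root only. The equation m^2 = 64 actually has two solutions: m = 8 and m = -8. The proof silently assumes m > 0 without justification, then uses this assumption to conclude m > 0, which is circular. The counterexample m = -8 shows the claim is false.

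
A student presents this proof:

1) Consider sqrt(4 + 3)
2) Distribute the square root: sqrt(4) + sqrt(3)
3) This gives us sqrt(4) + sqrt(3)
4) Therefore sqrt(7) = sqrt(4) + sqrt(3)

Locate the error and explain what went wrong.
Step 2: Distribute the square root: sqrt(4) + sqrt(3)

Step 2 incorrectly 'distributes' the square root over addition. The square root function does not distribute: sqrt(a + b) ≠ sqrt(a) + sqrt(b). In fact, sqrt(4 + 3) = sqrt(7) ≈ 2.6458, while sqrt(4) + sqrt(3) ≈ 3.7321.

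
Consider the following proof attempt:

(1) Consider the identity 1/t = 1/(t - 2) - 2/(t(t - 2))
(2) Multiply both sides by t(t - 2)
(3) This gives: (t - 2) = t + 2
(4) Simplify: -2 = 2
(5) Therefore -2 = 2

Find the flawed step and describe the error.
Step 3: This gives: (t - 2) = t + 2

Step 3 makes a sign error when clearing denominators. Multiplying -2/(t(t - 2)) by t(t - 2) gives -2, not +2. The correct result is (t - 2) = t - 2, which is trivially true, not (t - 2) = t + 2. (Step 1 is a valid identity: 1/(t - 2) - 2/(t(t - 2)) = (t - 2)/(t(t - 2)) = 1/t.)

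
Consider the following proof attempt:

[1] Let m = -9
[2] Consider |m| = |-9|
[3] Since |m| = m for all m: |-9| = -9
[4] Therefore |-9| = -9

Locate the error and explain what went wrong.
Step 3: Since |m| = m for all m: |-9| = -9

Step 3 incorrectly states that |m| = m for all m. The correct definition is |m| = m when m >= 0, and |m| = -m when m < 0. Since -9 < 0, we have |-9| = -(-9) = 9, not -9.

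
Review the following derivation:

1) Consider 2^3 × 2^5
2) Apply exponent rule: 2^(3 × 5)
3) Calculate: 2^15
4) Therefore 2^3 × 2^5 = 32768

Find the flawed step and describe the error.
Step 2: Apply exponent rule: 2^(3 × 5)

Step 2 incorrectly states that a^b × a^c = a^(b×c). The correct rule is a^b × a^c = a^(b+c). The actual value is 2^3 × 2^5 = 2^8 = 256, not 2^15 = 32768.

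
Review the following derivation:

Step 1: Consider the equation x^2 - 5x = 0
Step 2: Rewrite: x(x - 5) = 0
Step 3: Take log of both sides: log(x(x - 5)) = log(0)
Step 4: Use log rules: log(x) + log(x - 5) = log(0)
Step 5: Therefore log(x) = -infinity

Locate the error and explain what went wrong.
Step 3: Take log of both sides: log(x(x - 5)) = log(0)

Step 3 takes the logarithm of both sides, resulting in log(0) on the right side. The logarithm is only defined for positive numbers; log(0) is undefined (approaches negative infinity). This operation is invalid.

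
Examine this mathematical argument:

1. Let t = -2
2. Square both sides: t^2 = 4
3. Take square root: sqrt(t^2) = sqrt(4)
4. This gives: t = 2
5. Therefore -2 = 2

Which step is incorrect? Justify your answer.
Step 4: This gives: t = 2

Step 4 incorrectly states that sqrt(t^2) = t. The correct identity is sqrt(t^2) = |t|. Since t = -2 < 0, we have sqrt(t^2) = |-2| = 2, not t = -2.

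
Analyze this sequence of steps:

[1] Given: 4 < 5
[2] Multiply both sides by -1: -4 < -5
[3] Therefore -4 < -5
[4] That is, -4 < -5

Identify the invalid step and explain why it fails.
Step 2: Multiply both sides by -1: -4 < -5

Step 2 multiplies both sides by -1 but fails to reverse the inequality sign. When multiplying (or dividing) an inequality by a negative number, the direction must be reversed. Since 4 < 5, we should get -4 > -5, i.e., -4 > -5.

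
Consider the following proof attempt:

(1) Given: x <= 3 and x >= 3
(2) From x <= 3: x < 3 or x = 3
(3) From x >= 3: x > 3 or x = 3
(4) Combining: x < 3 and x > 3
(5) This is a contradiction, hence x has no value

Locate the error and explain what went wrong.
Step 4: Combining: x < 3 and x > 3

Step 4 incorrectly combines the conditions. From x <= 3 and x >= 3, the intersection is x = 3. The error treats the 'or' cases as 'and' requirements. The correct conclusion is that x = 3 is the unique solution, not that no solution exists.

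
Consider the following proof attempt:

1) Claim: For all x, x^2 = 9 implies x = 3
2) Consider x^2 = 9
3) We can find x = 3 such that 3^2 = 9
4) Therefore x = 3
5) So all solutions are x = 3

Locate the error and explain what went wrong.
Step 4: Therefore x = 3

Step 4 incorrectly concludes that x = 3 is the only solution. The proof shows that x = 3 is A solution (existence), but does not show it is the ONLY solution (uniqueness). In fact, x = -3 is also a solution since (-3)^2 = 9. Finding one solution doesn't prove there are no others.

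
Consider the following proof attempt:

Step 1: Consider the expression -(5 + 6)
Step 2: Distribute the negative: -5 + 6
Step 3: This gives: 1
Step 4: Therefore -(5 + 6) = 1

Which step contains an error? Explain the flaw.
Step 2: Distribute the negative: -5 + 6

Step 2 incorrectly distributes the negative sign. The correct distribution is -(5 + 6) = -5 - 6 = -11. The negative must be applied to both terms, not just the first. The error treats -(5 + 6) as -5 + 6, which equals 1 instead of -11.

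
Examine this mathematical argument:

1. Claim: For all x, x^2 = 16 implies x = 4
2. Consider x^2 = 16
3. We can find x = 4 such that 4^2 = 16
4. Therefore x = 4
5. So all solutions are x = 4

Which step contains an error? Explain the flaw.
Step 4: Therefore x = 4

Step 4 incorrectly concludes that x = 4 is the only solution. The proof shows that x = 4 is A solution (existence), but does not show it is the ONLY solution (uniqueness). In fact, x = -4 is also a solution since (-4)^2 = 16. Finding one solution doesn't prove there are no others.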